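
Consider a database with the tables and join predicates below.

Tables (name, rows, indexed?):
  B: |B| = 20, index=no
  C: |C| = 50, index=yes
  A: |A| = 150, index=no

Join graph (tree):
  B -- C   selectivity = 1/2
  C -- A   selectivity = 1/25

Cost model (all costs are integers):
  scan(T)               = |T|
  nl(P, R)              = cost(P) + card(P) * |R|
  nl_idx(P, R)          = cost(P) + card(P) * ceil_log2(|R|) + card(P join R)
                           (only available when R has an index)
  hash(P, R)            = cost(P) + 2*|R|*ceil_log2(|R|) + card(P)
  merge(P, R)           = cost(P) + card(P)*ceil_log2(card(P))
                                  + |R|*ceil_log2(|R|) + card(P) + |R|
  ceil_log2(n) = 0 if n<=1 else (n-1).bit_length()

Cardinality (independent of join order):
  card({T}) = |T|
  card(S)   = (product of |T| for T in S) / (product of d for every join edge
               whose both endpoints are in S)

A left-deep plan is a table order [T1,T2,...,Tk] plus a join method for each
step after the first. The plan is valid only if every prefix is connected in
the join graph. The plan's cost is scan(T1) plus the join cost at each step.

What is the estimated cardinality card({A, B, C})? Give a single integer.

Tables in S: A(150), B(20), C(50)
Edges inside S: B-C(d=2), C-A(d=25)
numerator = 150 * 20 * 50 = 150000
denominator = 2 * 25 = 50
card(S) = 150000 / 50 = 3000

3000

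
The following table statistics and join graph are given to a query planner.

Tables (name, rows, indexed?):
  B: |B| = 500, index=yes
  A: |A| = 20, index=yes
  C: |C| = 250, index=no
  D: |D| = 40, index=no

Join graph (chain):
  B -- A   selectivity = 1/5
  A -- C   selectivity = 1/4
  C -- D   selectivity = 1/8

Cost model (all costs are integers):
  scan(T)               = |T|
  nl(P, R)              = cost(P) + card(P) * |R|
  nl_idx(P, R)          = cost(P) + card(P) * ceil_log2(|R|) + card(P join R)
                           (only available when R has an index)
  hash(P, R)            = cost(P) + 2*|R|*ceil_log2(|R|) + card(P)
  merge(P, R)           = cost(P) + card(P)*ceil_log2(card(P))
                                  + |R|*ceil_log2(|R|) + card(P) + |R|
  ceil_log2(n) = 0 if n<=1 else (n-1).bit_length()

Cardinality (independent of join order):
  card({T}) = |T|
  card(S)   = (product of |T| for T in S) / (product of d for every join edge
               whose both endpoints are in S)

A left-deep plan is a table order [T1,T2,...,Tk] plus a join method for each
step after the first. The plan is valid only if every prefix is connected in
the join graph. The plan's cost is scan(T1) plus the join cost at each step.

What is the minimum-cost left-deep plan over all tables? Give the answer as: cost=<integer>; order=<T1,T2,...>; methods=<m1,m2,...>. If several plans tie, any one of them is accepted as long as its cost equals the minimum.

cost=17680; order=C,A,D,B; methods=hash,hash,hash

Selinger DP (subsets sized 1..n):
  {B}: scan cost=500, card=500
  {A}: scan cost=20, card=20
  {C}: scan cost=250, card=250
  {D}: scan cost=40, card=40
  {AB}: card=2000; try (A,hash)→1200, (B,nl_idx)→2200, (A,nl_idx)→5000, (B,merge)→5140, (A,merge)→5620, (B,hash)→9040 …(+2); best=1200 via (A,hash)
  {AC}: card=1250; try (A,hash)→700, (C,merge)→2390, (A,merge)→2620, (A,nl_idx)→2750, (C,hash)→4040, (C,nl)→5020 …(+1); best=700 via (A,hash)
  {CD}: card=1250; try (D,hash)→980, (C,merge)→2570, (D,merge)→2780, (C,hash)→4080, (C,nl)→10040, (D,nl)→10250; best=980 via (D,hash)
  {ABC}: card=125000; try (C,hash)→7200, (B,hash)→10950, (B,merge)→20700, (C,merge)→27450, (B,nl_idx)→136950, (C,nl)→501200 …(+1); best=7200 via (C,hash)
  {ACD}: card=6250; try (D,hash)→2430, (A,hash)→2430, (A,nl_idx)→13480, (D,merge)→15980, (A,merge)→16100, (A,nl)→25980 …(+1); best=2430 via (D,hash)
  {ABCD}: card=625000; try (B,hash)→17680, (B,merge)→94930, (D,hash)→132680, (B,nl_idx)→683680, (D,merge)→2257480, (B,nl)→3127430 …(+1); best=17680 via (B,hash)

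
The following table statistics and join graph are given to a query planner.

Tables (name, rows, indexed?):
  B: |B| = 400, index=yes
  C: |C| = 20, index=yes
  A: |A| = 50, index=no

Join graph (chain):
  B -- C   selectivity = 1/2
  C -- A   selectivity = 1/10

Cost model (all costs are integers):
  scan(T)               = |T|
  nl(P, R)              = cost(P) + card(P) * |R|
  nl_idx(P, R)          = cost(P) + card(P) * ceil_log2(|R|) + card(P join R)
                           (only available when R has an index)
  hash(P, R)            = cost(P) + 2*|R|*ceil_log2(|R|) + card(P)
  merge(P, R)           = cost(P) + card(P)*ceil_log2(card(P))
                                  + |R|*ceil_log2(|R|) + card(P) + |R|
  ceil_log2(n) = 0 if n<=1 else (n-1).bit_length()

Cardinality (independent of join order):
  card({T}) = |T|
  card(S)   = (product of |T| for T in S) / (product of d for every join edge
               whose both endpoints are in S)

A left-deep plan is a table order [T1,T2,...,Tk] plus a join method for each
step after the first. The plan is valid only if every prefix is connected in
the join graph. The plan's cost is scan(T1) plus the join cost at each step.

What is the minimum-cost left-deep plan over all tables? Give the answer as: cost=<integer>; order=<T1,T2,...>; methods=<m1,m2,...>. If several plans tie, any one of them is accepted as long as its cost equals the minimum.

Selinger DP (subsets sized 1..n):
  {B}: scan cost=400, card=400
  {C}: scan cost=20, card=20
  {A}: scan cost=50, card=50
  {BC}: card=4000; try (C,hash)→1000, (B,merge)→4140, (B,nl_idx)→4200, (C,merge)→4520, (C,nl_idx)→6400, (B,hash)→7240 …(+2); best=1000 via (C,hash)
  {AC}: card=100; try (C,hash)→300, (C,nl_idx)→400, (A,merge)→490, (C,merge)→520, (A,hash)→640, (A,nl)→1020 …(+1); best=300 via (C,hash)
  {ABC}: card=20000; try (B,merge)→5100, (A,hash)→5600, (B,hash)→7600, (B,nl_idx)→21200, (B,nl)→40300, (A,merge)→53350 …(+1); best=5100 via (B,merge)

cost=5100; order=A,C,B; methods=hash,merge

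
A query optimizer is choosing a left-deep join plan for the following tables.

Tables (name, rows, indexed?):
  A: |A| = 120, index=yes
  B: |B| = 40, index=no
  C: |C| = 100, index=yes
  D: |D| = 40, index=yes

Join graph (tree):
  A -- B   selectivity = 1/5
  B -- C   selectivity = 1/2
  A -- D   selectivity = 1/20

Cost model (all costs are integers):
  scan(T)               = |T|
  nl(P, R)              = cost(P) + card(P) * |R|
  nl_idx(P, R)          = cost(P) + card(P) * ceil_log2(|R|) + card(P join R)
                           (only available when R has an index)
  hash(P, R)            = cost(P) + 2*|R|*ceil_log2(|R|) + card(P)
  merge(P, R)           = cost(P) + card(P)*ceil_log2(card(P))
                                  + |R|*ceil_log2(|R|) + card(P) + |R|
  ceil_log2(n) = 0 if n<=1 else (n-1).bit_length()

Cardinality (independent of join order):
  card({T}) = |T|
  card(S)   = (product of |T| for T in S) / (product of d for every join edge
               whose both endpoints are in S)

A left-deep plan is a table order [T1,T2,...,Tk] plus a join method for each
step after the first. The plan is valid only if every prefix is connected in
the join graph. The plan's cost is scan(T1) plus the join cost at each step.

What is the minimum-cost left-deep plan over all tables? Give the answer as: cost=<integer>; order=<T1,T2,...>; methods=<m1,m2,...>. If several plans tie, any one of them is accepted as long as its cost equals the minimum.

cost=4600; order=D,A,B,C; methods=nl_idx,hash,hash

Selinger DP (subsets sized 1..n):
  {A}: scan cost=120, card=120
  {B}: scan cost=40, card=40
  {C}: scan cost=100, card=100
  {D}: scan cost=40, card=40
  {AB}: card=960; try (B,hash)→720, (A,merge)→1280, (A,nl_idx)→1280, (B,merge)→1360, (A,hash)→1760, (A,nl)→4840 …(+1); best=720 via (B,hash)
  {AD}: card=240; try (A,nl_idx)→560, (D,hash)→720, (D,nl_idx)→1080, (A,merge)→1280, (D,merge)→1360, (A,hash)→1760 …(+2); best=560 via (A,nl_idx)
  {BC}: card=2000; try (B,hash)→680, (C,merge)→1120, (B,merge)→1180, (C,hash)→1480, (C,nl_idx)→2320, (C,nl)→4040 …(+1); best=680 via (B,hash)
  {ABC}: card=48000; try (C,hash)→3080, (A,hash)→4360, (C,merge)→12080, (A,merge)→25640, (C,nl_idx)→55440, (A,nl_idx)→62680 …(+2); best=3080 via (C,hash)
  {ABD}: card=1920; try (B,hash)→1280, (D,hash)→2160, (B,merge)→3000, (D,nl_idx)→8400, (B,nl)→10160, (D,merge)→11560 …(+1); best=1280 via (B,hash)
  {ABCD}: card=96000; try (C,hash)→4600, (C,merge)→25120, (D,hash)→51560, (C,nl_idx)→110720, (C,nl)→193280, (D,nl_idx)→387080 …(+2); best=4600 via (C,hash)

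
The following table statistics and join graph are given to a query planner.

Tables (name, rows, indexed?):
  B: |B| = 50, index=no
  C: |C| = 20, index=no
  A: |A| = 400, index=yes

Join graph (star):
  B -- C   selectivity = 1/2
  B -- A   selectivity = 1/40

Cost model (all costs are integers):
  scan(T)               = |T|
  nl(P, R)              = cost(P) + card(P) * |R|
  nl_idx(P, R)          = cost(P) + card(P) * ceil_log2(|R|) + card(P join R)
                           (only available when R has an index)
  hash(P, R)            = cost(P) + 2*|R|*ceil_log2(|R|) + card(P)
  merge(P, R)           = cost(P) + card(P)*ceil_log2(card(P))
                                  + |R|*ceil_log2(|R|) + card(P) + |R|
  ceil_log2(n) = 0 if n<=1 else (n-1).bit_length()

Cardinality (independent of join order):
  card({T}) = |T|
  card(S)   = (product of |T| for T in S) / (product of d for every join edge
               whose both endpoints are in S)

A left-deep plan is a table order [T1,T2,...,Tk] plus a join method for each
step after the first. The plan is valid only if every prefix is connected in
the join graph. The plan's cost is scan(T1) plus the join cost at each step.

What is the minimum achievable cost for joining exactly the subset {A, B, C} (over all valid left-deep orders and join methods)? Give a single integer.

Selinger DP over subsets of {A,B,C}:
  {B}: scan cost=50, card=50
  {C}: scan cost=20, card=20
  {A}: scan cost=400, card=400
  {BC}: card=500; try (C,hash)→300, (B,merge)→490, (C,merge)→520, (B,hash)→640, (B,nl)→1020, (C,nl)→1050; best=300 via (C,hash)
  {AB}: card=500; try (A,nl_idx)→1000, (B,hash)→1400, (A,merge)→4400, (B,merge)→4750, (A,hash)→7300, (A,nl)→20050 …(+1); best=1000 via (A,nl_idx)
  {ABC}: card=5000; try (C,hash)→1700, (C,merge)→6120, (A,hash)→8000, (A,merge)→9300, (A,nl_idx)→9800, (C,nl)→11000 …(+1); best=1700 via (C,hash)

1700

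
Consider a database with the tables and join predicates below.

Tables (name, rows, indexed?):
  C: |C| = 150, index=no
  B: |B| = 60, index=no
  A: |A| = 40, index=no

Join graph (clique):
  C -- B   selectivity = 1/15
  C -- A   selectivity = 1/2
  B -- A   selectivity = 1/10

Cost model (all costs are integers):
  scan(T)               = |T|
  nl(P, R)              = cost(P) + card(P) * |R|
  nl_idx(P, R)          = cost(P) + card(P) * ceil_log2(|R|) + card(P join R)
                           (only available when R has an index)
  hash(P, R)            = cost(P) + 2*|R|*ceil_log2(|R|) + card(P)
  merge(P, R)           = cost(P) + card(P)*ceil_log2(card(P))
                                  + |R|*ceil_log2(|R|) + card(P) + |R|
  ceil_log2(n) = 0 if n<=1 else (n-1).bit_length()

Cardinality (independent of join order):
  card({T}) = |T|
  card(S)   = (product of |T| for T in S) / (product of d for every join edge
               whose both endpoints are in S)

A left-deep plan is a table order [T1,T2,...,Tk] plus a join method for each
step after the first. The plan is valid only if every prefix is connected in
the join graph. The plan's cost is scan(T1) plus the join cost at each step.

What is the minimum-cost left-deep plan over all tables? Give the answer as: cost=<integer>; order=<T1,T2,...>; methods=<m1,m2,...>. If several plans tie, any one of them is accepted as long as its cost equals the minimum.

Selinger DP (subsets sized 1..n):
  {C}: scan cost=150, card=150
  {B}: scan cost=60, card=60
  {A}: scan cost=40, card=40
  {BC}: card=600; try (B,hash)→1020, (C,merge)→1830, (B,merge)→1920, (C,hash)→2520, (C,nl)→9060, (B,nl)→9150; best=1020 via (B,hash)
  {AC}: card=3000; try (A,hash)→780, (C,merge)→1670, (A,merge)→1780, (C,hash)→2480, (C,nl)→6040, (A,nl)→6150; best=780 via (A,hash)
  {AB}: card=240; try (A,hash)→600, (B,merge)→740, (A,merge)→760, (B,hash)→800, (B,nl)→2440, (A,nl)→2460; best=600 via (A,hash)
  {ABC}: card=1200; try (A,hash)→2100, (C,hash)→3240, (C,merge)→4110, (B,hash)→4500, (A,merge)→7900, (A,nl)→25020 …(+3); best=2100 via (A,hash)

cost=2100; order=C,B,A; methods=hash,hash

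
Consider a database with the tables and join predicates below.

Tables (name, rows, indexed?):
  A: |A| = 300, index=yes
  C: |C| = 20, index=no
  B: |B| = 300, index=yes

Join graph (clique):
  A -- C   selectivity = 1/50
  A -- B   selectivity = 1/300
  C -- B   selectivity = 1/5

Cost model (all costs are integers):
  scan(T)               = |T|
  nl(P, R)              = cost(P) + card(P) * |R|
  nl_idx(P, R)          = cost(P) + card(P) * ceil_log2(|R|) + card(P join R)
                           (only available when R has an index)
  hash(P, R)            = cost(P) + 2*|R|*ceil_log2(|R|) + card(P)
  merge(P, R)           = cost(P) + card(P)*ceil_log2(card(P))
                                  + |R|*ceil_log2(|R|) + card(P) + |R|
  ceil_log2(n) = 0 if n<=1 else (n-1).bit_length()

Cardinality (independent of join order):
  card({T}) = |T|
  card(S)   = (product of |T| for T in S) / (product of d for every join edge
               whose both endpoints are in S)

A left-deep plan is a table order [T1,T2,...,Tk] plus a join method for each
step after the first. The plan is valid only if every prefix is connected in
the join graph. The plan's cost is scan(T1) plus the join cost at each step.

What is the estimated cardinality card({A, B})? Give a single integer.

Tables in S: A(300), B(300)
Edges inside S: A-B(d=300)
numerator = 300 * 300 = 90000
denominator = 300 = 300
card(S) = 90000 / 300 = 300

300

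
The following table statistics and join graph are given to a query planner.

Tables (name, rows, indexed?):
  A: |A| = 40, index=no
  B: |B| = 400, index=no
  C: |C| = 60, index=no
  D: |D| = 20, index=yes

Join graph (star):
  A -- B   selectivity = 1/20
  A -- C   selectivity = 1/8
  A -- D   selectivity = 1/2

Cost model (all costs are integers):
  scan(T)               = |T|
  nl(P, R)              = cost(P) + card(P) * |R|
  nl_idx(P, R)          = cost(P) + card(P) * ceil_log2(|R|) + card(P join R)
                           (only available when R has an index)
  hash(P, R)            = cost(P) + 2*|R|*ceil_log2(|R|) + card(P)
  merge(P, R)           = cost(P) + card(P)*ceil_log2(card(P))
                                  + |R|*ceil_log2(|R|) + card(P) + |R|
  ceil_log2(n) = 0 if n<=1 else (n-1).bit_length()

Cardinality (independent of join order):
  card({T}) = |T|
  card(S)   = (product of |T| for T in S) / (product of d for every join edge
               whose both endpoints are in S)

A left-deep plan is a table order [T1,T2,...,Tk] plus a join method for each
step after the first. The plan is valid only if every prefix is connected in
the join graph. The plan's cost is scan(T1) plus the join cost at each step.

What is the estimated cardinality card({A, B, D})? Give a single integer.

8000

Tables in S: A(40), B(400), D(20)
Edges inside S: A-B(d=20), A-D(d=2)
numerator = 40 * 400 * 20 = 320000
denominator = 20 * 2 = 40
card(S) = 320000 / 40 = 8000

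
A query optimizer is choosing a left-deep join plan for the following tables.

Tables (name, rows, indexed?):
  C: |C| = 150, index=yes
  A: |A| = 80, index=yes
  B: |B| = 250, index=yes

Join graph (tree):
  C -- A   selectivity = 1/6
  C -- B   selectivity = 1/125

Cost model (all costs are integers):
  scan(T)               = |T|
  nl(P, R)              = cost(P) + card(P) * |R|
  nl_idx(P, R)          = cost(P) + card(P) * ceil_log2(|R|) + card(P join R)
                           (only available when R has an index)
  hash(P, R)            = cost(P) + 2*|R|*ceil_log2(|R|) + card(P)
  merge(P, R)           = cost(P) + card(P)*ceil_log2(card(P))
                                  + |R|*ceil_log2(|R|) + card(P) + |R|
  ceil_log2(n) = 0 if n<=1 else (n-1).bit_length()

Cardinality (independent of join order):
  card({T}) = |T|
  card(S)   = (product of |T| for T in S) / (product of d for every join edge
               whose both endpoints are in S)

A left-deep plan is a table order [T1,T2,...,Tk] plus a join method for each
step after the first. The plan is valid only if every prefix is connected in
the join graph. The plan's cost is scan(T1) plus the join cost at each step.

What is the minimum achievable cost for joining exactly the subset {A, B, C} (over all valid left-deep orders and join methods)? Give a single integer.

3070

Selinger DP over subsets of {A,B,C}:
  {C}: scan cost=150, card=150
  {A}: scan cost=80, card=80
  {B}: scan cost=250, card=250
  {AC}: card=2000; try (A,hash)→1420, (C,merge)→2070, (A,merge)→2140, (C,hash)→2560, (C,nl_idx)→2720, (A,nl_idx)→3200 …(+2); best=1420 via (A,hash)
  {BC}: card=300; try (B,nl_idx)→1650, (C,nl_idx)→2550, (C,hash)→2900, (B,merge)→3750, (C,merge)→3850, (B,hash)→4300 …(+2); best=1650 via (B,nl_idx)
  {ABC}: card=4000; try (A,hash)→3070, (A,merge)→5290, (B,hash)→7420, (A,nl_idx)→7750, (B,nl_idx)→21420, (A,nl)→25650 …(+2); best=3070 via (A,hash)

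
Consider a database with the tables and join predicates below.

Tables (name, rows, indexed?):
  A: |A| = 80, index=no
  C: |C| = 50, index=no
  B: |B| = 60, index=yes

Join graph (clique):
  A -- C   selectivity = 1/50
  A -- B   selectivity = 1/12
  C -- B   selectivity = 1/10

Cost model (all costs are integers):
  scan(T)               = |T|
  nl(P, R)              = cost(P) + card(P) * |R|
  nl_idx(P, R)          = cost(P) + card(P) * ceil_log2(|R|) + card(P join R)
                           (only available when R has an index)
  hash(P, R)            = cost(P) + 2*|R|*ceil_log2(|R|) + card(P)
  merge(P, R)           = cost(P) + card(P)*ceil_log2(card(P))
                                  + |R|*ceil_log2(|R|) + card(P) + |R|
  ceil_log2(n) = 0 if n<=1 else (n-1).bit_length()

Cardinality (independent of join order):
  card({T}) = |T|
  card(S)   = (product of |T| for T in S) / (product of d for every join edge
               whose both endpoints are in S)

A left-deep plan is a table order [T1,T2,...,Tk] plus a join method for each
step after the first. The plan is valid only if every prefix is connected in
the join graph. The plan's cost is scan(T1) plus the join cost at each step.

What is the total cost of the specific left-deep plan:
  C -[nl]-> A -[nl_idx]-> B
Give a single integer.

step 1: scan C: cost=50, card=50
step 2: join A via nl
    card(P join A) = 50*80/(50) = 80
    cost = 50 + 50*80 = 4050
step 3: join B via nl_idx
    card(P join B) = 80*60/(12*10) = 40
    cost = 4050 + 80*6 + 40 = 4570

4570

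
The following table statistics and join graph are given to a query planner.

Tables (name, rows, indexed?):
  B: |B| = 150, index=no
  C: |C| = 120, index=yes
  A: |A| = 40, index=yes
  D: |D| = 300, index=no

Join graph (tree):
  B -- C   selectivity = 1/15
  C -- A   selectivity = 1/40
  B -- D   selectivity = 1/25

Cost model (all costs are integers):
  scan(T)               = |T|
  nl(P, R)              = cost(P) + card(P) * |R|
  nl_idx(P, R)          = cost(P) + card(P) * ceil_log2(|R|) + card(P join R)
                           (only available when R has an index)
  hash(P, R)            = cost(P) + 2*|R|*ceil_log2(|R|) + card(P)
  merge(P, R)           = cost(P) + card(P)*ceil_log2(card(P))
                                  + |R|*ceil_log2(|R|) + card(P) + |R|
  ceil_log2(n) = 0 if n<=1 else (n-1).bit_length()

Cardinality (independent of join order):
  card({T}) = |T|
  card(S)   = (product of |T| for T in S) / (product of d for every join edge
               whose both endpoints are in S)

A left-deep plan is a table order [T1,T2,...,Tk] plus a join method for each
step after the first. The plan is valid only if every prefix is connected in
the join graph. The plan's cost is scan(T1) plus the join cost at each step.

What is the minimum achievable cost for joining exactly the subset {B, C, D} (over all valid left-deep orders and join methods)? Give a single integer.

6480

Selinger DP over subsets of {B,C,D}:
  {B}: scan cost=150, card=150
  {C}: scan cost=120, card=120
  {D}: scan cost=300, card=300
  {BC}: card=1200; try (C,hash)→1980, (C,nl_idx)→2400, (B,merge)→2430, (C,merge)→2460, (B,hash)→2640, (B,nl)→18120 …(+1); best=1980 via (C,hash)
  {BD}: card=1800; try (B,hash)→3000, (D,merge)→4500, (B,merge)→4650, (D,hash)→5700, (D,nl)→45150, (B,nl)→45300; best=3000 via (B,hash)
  {BCD}: card=14400; try (C,hash)→6480, (D,hash)→8580, (D,merge)→19380, (C,merge)→25560, (C,nl_idx)→30000, (C,nl)→219000 …(+1); best=6480 via (C,hash)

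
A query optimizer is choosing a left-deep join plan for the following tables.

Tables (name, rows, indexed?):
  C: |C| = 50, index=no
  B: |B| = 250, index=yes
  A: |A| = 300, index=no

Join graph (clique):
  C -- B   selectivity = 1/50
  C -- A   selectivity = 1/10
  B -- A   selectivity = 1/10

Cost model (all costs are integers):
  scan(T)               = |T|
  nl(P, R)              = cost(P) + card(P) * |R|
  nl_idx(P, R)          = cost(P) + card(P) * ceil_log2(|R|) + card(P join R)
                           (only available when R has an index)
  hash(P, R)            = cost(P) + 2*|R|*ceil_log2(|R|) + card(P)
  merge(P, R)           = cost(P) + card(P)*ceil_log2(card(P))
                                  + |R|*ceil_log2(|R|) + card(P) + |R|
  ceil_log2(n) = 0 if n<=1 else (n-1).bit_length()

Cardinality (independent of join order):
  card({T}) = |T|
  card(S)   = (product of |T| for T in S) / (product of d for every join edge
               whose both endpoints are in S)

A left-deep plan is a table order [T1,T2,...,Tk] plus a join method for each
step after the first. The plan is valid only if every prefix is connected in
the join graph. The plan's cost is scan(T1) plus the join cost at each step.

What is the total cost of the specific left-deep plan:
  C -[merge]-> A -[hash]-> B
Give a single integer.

8900

step 1: scan C: cost=50, card=50
step 2: join A via merge
    card(P join A) = 50*300/(10) = 1500
    cost = 50 + 50*6 + 300*9 + 50 + 300 = 3400
step 3: join B via hash
    card(P join B) = 1500*250/(50*10) = 750
    cost = 3400 + 2*250*8 + 1500 = 8900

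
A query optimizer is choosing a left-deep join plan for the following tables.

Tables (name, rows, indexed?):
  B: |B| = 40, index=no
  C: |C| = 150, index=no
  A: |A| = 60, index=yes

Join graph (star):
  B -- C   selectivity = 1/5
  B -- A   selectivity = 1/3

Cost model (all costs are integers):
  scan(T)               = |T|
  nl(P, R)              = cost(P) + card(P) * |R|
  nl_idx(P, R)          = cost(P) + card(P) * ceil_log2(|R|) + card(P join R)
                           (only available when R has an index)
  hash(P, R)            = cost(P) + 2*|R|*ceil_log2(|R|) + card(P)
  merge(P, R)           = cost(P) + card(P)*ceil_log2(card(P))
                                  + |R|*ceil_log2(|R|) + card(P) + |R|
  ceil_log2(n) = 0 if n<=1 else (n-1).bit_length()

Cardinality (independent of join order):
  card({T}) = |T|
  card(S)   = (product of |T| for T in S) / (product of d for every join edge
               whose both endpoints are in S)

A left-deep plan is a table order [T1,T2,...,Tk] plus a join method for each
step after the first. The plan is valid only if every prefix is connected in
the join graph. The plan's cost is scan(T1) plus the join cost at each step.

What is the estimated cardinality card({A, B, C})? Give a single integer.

24000

Tables in S: A(60), B(40), C(150)
Edges inside S: B-C(d=5), B-A(d=3)
numerator = 60 * 40 * 150 = 360000
denominator = 5 * 3 = 15
card(S) = 360000 / 15 = 24000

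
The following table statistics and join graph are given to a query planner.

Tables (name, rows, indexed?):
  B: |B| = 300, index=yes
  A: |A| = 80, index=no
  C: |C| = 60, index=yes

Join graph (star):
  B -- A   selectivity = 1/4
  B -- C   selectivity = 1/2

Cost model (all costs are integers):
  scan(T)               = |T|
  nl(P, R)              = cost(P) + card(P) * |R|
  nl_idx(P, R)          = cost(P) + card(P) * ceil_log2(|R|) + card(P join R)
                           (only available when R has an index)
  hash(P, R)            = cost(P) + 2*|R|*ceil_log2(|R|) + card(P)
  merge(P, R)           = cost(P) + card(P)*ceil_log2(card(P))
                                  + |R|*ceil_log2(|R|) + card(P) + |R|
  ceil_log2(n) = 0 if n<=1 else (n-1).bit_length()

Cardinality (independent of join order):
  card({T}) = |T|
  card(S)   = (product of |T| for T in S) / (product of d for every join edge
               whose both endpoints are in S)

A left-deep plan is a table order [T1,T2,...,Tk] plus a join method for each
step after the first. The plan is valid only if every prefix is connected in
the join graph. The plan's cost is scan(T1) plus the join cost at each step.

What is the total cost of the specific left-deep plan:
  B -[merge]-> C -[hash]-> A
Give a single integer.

step 1: scan B: cost=300, card=300
step 2: join C via merge
    card(P join C) = 300*60/(2) = 9000
    cost = 300 + 300*9 + 60*6 + 300 + 60 = 3720
step 3: join A via hash
    card(P join A) = 9000*80/(4) = 180000
    cost = 3720 + 2*80*7 + 9000 = 13840

13840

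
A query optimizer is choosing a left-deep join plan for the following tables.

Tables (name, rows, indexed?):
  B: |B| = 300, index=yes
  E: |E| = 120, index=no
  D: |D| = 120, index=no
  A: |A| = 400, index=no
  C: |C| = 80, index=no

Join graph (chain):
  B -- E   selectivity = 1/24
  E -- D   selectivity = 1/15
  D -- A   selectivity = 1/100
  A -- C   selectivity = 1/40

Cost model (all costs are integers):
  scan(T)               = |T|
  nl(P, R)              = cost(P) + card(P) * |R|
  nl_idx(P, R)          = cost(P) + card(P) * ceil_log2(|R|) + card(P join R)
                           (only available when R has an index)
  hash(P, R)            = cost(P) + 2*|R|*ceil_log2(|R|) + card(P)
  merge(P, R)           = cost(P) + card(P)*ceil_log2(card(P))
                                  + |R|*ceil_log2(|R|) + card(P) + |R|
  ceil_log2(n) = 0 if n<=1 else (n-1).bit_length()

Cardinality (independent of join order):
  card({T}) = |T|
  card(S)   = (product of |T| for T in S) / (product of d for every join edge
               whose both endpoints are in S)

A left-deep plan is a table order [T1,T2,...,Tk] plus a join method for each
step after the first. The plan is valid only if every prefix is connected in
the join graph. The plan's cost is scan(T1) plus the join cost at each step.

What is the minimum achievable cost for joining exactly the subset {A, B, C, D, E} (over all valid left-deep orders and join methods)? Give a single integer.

Selinger DP over subsets of {A,B,C,D,E}:
  {B}: scan cost=300, card=300
  {E}: scan cost=120, card=120
  {D}: scan cost=120, card=120
  {A}: scan cost=400, card=400
  {C}: scan cost=80, card=80
  {BE}: card=1500; try (E,hash)→2280, (B,nl_idx)→2700, (B,merge)→4080, (E,merge)→4260, (B,hash)→5640, (B,nl)→36120 …(+1); best=2280 via (E,hash)
  {DE}: card=960; try (E,hash)→1920, (D,hash)→1920, (E,merge)→2040, (D,merge)→2040, (E,nl)→14520, (D,nl)→14520; best=1920 via (E,hash)
  {AD}: card=480; try (D,hash)→2480, (A,merge)→5080, (D,merge)→5360, (A,hash)→7440, (A,nl)→48120, (D,nl)→48400; best=2480 via (D,hash)
  {AC}: card=800; try (C,hash)→1920, (A,merge)→4720, (C,merge)→5040, (A,hash)→7360, (A,nl)→32080, (C,nl)→32400; best=1920 via (C,hash)
  {BDE}: card=12000; try (D,hash)→5460, (B,hash)→8280, (B,merge)→15480, (D,merge)→21240, (B,nl_idx)→22560, (D,nl)→182280 …(+1); best=5460 via (D,hash)
  {ADE}: card=3840; try (E,hash)→4640, (E,merge)→8240, (A,hash)→10080, (A,merge)→16480, (E,nl)→60080, (A,nl)→385920; best=4640 via (E,hash)
  {ACD}: card=960; try (C,hash)→4080, (D,hash)→4400, (C,merge)→7920, (D,merge)→11680, (C,nl)→40880, (D,nl)→97920; best=4080 via (C,hash)
  {ABDE}: card=48000; try (B,hash)→13880, (A,hash)→24660, (B,merge)→57560, (B,nl_idx)→87200, (A,merge)→189460, (B,nl)→1156640 …(+1); best=13880 via (B,hash)
  {ACDE}: card=7680; try (E,hash)→6720, (C,hash)→9600, (E,merge)→15600, (C,merge)→55200, (E,nl)→119280, (C,nl)→311840; best=6720 via (E,hash)
  {ABCDE}: card=96000; try (B,hash)→19800, (C,hash)→63000, (B,merge)→117240, (B,nl_idx)→171840, (C,merge)→830520, (B,nl)→2310720 …(+1); best=19800 via (B,hash)

19800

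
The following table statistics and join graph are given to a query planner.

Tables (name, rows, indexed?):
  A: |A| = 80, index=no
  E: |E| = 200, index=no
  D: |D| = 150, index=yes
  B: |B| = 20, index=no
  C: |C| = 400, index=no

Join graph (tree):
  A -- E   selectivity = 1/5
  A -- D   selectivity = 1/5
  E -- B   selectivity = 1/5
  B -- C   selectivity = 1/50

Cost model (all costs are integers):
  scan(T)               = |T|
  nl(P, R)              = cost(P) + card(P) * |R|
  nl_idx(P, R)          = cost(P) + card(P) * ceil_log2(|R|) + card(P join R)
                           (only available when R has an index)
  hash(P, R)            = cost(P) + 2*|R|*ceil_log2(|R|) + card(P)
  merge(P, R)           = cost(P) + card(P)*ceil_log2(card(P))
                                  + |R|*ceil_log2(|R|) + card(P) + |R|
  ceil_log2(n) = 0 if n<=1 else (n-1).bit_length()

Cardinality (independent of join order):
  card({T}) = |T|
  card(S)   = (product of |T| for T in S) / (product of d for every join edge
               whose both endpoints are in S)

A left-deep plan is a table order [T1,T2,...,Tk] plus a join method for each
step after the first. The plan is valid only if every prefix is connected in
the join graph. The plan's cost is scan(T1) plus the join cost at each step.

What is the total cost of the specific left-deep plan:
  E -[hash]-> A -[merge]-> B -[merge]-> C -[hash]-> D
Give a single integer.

step 1: scan E: cost=200, card=200
step 2: join A via hash
    card(P join A) = 200*80/(5) = 3200
    cost = 200 + 2*80*7 + 200 = 1520
step 3: join B via merge
    card(P join B) = 3200*20/(5) = 12800
    cost = 1520 + 3200*12 + 20*5 + 3200 + 20 = 43240
step 4: join C via merge
    card(P join C) = 12800*400/(50) = 102400
    cost = 43240 + 12800*14 + 400*9 + 12800 + 400 = 239240
step 5: join D via hash
    card(P join D) = 102400*150/(5) = 3072000
    cost = 239240 + 2*150*8 + 102400 = 344040

344040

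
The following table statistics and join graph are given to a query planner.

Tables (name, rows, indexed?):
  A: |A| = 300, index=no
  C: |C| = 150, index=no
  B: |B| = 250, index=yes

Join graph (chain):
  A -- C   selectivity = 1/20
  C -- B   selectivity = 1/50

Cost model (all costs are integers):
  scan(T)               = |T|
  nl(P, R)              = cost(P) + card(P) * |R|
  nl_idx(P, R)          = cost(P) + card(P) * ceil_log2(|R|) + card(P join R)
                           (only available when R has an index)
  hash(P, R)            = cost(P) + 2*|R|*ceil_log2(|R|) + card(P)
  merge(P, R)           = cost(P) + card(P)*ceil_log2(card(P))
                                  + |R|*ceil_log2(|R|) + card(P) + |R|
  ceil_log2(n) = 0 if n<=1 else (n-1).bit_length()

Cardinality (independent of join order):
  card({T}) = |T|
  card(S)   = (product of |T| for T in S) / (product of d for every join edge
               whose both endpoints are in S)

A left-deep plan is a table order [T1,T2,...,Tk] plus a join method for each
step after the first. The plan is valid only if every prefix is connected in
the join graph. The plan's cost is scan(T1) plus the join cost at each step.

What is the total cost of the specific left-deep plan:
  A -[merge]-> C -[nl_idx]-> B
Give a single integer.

33900

step 1: scan A: cost=300, card=300
step 2: join C via merge
    card(P join C) = 300*150/(20) = 2250
    cost = 300 + 300*9 + 150*8 + 300 + 150 = 4650
step 3: join B via nl_idx
    card(P join B) = 2250*250/(50) = 11250
    cost = 4650 + 2250*8 + 11250 = 33900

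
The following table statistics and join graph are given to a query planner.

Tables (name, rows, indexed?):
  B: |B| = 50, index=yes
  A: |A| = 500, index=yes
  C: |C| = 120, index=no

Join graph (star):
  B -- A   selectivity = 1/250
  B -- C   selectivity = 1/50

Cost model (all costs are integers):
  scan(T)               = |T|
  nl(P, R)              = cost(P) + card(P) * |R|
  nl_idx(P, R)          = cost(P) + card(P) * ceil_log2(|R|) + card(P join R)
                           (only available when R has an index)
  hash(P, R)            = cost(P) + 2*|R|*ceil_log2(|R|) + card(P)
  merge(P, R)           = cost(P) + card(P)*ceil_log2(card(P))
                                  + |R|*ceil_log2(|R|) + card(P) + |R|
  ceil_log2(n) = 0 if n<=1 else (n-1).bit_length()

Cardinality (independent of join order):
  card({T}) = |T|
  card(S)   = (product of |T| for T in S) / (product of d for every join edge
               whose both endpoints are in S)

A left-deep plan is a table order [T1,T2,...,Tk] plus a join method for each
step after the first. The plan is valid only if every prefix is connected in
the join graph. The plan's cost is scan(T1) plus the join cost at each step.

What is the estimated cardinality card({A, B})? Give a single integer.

100

Tables in S: A(500), B(50)
Edges inside S: B-A(d=250)
numerator = 500 * 50 = 25000
denominator = 250 = 250
card(S) = 25000 / 250 = 100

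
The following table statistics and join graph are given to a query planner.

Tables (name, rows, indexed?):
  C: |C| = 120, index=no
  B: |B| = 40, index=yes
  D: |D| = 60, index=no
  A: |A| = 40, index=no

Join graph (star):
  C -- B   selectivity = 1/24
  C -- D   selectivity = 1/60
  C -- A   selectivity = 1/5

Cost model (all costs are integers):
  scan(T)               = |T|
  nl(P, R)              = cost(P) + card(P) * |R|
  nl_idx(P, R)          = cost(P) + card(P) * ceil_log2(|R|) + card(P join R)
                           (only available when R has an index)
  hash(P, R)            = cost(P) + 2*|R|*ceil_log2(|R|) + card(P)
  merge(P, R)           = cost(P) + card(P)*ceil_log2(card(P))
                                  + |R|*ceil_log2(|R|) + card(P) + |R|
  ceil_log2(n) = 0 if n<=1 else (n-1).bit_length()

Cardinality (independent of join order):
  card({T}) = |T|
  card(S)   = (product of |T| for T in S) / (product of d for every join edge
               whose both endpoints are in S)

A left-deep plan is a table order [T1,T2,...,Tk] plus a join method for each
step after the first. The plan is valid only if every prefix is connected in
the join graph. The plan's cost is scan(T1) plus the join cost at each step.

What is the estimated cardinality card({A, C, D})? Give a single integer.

960

Tables in S: A(40), C(120), D(60)
Edges inside S: C-D(d=60), C-A(d=5)
numerator = 40 * 120 * 60 = 288000
denominator = 60 * 5 = 300
card(S) = 288000 / 300 = 960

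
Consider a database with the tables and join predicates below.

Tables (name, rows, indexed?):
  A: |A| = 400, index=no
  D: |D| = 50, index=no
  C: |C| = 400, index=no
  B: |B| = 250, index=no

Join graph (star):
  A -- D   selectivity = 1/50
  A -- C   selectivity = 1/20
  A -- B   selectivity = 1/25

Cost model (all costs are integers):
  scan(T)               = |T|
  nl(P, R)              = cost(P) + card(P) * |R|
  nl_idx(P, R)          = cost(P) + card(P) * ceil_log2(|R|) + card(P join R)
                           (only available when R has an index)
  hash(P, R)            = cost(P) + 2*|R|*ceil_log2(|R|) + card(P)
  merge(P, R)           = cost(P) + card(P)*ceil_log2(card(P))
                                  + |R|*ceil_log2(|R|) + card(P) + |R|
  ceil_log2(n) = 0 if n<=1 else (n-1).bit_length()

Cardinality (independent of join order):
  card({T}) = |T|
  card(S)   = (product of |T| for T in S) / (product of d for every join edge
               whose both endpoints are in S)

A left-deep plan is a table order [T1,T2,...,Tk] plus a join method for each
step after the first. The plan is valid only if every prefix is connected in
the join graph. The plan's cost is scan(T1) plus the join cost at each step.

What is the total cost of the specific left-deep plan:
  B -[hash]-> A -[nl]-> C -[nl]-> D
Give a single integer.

step 1: scan B: cost=250, card=250
step 2: join A via hash
    card(P join A) = 250*400/(25) = 4000
    cost = 250 + 2*400*9 + 250 = 7700
step 3: join C via nl
    card(P join C) = 4000*400/(20) = 80000
    cost = 7700 + 4000*400 = 1607700
step 4: join D via nl
    card(P join D) = 80000*50/(50) = 80000
    cost = 1607700 + 80000*50 = 5607700

5607700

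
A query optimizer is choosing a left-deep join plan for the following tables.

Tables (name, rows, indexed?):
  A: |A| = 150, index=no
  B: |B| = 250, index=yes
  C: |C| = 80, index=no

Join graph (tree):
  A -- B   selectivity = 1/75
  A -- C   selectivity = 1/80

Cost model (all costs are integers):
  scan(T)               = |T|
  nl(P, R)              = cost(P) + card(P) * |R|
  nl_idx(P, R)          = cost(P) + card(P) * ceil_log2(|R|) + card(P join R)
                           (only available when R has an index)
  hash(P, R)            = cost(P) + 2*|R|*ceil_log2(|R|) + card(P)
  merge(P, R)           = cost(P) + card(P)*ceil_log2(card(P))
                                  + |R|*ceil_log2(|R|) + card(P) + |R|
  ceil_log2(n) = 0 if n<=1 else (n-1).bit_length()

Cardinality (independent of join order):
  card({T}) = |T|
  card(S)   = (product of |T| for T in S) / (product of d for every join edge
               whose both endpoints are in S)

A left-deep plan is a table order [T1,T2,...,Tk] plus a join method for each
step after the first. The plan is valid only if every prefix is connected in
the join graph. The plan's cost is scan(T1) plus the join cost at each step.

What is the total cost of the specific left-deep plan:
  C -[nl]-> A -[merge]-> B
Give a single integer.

step 1: scan C: cost=80, card=80
step 2: join A via nl
    card(P join A) = 80*150/(80) = 150
    cost = 80 + 80*150 = 12080
step 3: join B via merge
    card(P join B) = 150*250/(75) = 500
    cost = 12080 + 150*8 + 250*8 + 150 + 250 = 15680

15680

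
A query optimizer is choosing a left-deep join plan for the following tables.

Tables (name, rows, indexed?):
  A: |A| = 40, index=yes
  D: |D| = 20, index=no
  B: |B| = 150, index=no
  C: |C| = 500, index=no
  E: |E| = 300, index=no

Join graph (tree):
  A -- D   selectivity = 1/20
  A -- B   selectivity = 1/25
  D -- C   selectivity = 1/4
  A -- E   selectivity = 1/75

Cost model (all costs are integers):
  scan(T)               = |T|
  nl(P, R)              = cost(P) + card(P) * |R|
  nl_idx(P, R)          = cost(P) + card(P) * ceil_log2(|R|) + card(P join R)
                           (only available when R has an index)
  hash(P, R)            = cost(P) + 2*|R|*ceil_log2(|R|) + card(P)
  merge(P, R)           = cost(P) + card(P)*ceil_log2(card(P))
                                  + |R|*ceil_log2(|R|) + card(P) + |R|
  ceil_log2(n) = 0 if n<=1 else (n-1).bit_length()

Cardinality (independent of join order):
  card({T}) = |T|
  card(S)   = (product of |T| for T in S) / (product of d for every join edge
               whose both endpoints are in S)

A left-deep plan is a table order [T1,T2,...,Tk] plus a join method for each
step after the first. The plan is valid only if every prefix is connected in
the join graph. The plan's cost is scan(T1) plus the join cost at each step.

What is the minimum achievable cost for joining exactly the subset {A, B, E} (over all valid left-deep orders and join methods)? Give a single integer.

3640

Selinger DP over subsets of {A,B,E}:
  {A}: scan cost=40, card=40
  {B}: scan cost=150, card=150
  {E}: scan cost=300, card=300
  {AB}: card=240; try (A,hash)→780, (A,nl_idx)→1290, (B,merge)→1670, (A,merge)→1780, (B,hash)→2480, (B,nl)→6040 …(+1); best=780 via (A,hash)
  {AE}: card=160; try (A,hash)→1080, (A,nl_idx)→2260, (E,merge)→3320, (A,merge)→3580, (E,hash)→5480, (E,nl)→12040 …(+1); best=1080 via (A,hash)
  {ABE}: card=960; try (B,hash)→3640, (B,merge)→3870, (E,merge)→5940, (E,hash)→6420, (B,nl)→25080, (E,nl)→72780; best=3640 via (B,hash)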